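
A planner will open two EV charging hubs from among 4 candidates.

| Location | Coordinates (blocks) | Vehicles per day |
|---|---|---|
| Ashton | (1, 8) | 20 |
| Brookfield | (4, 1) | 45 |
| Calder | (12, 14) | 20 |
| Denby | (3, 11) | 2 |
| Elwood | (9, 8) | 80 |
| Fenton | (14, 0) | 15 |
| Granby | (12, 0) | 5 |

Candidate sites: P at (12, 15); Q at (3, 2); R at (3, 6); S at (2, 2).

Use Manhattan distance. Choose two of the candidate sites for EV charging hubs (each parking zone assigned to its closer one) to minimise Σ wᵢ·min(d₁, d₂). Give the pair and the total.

{P, Q}, total 1338

Evaluate every pair (each demand assigned to the nearer of the two):
  {P, Q}: total = 1338
  {P, R}: total = 1350
  {P, S}: total = 1385
  {Q, R}: total = 1410
  {R, S}: total = 1475
  {Q, S}: total = 1878
Best pair: {P, Q} with total 1338.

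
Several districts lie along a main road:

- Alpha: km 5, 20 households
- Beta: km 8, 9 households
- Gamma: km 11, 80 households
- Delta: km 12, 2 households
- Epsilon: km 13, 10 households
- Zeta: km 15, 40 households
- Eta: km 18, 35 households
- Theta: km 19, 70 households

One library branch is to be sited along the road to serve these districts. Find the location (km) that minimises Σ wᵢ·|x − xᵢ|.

For a sum of weighted absolute distances on a line, the optimum is the weighted median (not the mean). Total weight W = 266; half-weight = 133.
Sort by position and accumulate weight:
  km 5 (Alpha, w=20) → cum 20
  km 8 (Beta, w=9) → cum 29
  km 11 (Gamma, w=80) → cum 109
  km 12 (Delta, w=2) → cum 111
  km 13 (Epsilon, w=10) → cum 121
  km 15 (Zeta, w=40) → cum 161  ≥ 133 → median here
  km 18 (Eta, w=35) → cum 196
  km 19 (Theta, w=70) → cum 266
Optimal location: km 15.

x = 15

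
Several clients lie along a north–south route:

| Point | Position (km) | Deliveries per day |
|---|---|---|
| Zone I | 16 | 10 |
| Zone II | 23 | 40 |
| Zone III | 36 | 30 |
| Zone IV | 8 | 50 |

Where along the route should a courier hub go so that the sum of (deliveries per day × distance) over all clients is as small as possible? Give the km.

x = 23

For a sum of weighted absolute distances on a line, the optimum is the weighted median (not the mean). Total weight W = 130; half-weight = 65.
Sort by position and accumulate weight:
  km 8 (Zone IV, w=50) → cum 50
  km 16 (Zone I, w=10) → cum 60
  km 23 (Zone II, w=40) → cum 100  ≥ 65 → median here
  km 36 (Zone III, w=30) → cum 130
Optimal location: km 23.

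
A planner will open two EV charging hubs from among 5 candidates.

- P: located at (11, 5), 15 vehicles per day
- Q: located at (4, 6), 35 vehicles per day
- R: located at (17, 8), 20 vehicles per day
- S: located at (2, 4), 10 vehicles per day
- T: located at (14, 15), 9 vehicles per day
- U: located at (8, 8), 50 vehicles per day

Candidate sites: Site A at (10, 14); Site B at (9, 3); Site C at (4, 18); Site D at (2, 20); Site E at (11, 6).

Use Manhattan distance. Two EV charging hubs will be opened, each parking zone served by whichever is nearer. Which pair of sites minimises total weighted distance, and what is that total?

Evaluate every pair (each demand assigned to the nearer of the two):
  {Site A, Site E}: total = 825
  {Site B, Site E}: total = 858
  {Site C, Site E}: total = 888
  {Site D, Site E}: total = 888
  {Site A, Site B}: total = 1025
  {Site B, Site C}: total = 1097
  {Site B, Site D}: total = 1133
  {Site A, Site C}: total = 1435
  {Site A, Site D}: total = 1505
  {Site C, Site D}: total = 2157
Best pair: {Site A, Site E} with total 825.

{Site A, Site E}, total 825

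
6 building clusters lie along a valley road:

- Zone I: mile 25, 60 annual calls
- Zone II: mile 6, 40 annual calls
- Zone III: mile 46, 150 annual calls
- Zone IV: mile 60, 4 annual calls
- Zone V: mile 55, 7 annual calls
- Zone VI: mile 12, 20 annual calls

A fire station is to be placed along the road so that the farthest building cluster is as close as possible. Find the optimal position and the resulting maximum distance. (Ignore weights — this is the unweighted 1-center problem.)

The 1-center on a line is the midpoint of the two extreme points: leftmost at 6, rightmost at 60.
Optimal location = (6 + 60)/2 = 33; maximum distance = (60 − 6)/2 = 27.

location 33, max distance 27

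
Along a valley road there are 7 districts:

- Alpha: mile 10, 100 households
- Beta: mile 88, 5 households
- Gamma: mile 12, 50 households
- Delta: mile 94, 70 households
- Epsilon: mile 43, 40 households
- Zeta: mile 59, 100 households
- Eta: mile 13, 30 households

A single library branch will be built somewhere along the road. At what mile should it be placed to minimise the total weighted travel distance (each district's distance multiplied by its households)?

x = 43

For a sum of weighted absolute distances on a line, the optimum is the weighted median (not the mean). Total weight W = 395; half-weight = 197.5.
Sort by position and accumulate weight:
  mile 10 (Alpha, w=100) → cum 100
  mile 12 (Gamma, w=50) → cum 150
  mile 13 (Eta, w=30) → cum 180
  mile 43 (Epsilon, w=40) → cum 220  ≥ 197.5 → median here
  mile 59 (Zeta, w=100) → cum 320
  mile 88 (Beta, w=5) → cum 325
  mile 94 (Delta, w=70) → cum 395
Optimal location: mile 43.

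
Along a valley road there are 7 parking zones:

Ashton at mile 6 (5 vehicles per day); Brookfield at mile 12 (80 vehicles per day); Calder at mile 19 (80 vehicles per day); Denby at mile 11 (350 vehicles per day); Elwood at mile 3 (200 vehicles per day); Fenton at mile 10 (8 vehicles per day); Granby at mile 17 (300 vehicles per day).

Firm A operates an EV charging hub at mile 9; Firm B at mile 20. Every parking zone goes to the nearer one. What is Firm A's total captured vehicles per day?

643

The indifferent point is the midpoint (9+20)/2 = 14.5; parking zones left of it (closer to Firm A at 9) go to Firm A, those right go to Firm B.
  Elwood at 3 (w=200) → Firm A
  Ashton at 6 (w=5) → Firm A
  Fenton at 10 (w=8) → Firm A
  Denby at 11 (w=350) → Firm A
  Brookfield at 12 (w=80) → Firm A
  Granby at 17 (w=300) → Firm B
  Calder at 19 (w=80) → Firm B
Firm A captures 643; Firm B captures 380.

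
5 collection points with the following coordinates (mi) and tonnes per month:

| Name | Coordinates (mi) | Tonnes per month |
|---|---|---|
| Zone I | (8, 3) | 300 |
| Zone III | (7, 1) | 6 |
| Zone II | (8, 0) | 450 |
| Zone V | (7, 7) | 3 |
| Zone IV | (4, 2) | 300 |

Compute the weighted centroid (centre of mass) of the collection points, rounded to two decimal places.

(6.86, 1.44)

The minimiser of Σwᵢ‖p−pᵢ‖² is the weighted centroid p* = (Σwᵢpᵢ)/(Σwᵢ).
Σwᵢ = 1059.
Σwᵢxᵢ = 300·8 + 6·7 + 450·8 + 3·7 + 300·4 = 7263.
Σwᵢyᵢ = 300·3 + 6·1 + 450·0 + 3·7 + 300·2 = 1527.
x* = 7263/1059 = 6.86, y* = 1527/1059 = 1.44.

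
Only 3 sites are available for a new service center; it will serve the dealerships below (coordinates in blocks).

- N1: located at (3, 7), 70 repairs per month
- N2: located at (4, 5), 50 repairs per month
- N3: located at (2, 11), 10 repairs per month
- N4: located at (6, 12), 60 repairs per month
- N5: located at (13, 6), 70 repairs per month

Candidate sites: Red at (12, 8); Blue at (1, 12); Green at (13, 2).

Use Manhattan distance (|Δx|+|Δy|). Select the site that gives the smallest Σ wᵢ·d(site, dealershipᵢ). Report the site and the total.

Total weighted distance at each candidate:
  Red (12, 8): total = 2190
  Blue (1, 12): total = 2570
  Green (13, 2): total = 3150
Minimum is at Red with total 2190 blocks.

Red, total 2190 blocks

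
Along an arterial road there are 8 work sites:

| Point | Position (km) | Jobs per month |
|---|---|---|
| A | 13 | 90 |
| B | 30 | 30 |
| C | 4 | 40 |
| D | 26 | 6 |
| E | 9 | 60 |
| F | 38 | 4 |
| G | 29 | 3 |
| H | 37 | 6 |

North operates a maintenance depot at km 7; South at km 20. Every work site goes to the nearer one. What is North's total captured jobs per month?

190

The indifferent point is the midpoint (7+20)/2 = 13.5; work sites left of it (closer to North at 7) go to North, those right go to South.
  C at 4 (w=40) → North
  E at 9 (w=60) → North
  A at 13 (w=90) → North
  D at 26 (w=6) → South
  G at 29 (w=3) → South
  B at 30 (w=30) → South
  H at 37 (w=6) → South
  F at 38 (w=4) → South
North captures 190; South captures 49.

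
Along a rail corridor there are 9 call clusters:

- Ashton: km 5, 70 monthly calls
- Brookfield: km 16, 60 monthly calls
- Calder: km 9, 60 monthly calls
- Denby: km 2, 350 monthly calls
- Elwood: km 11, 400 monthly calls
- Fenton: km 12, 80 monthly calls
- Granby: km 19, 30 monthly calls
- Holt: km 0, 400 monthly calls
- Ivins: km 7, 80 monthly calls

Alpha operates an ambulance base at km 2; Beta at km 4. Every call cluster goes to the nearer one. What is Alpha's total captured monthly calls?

The indifferent point is the midpoint (2+4)/2 = 3; call clusters left of it (closer to Alpha at 2) go to Alpha, those right go to Beta.
  Holt at 0 (w=400) → Alpha
  Denby at 2 (w=350) → Alpha
  Ashton at 5 (w=70) → Beta
  Ivins at 7 (w=80) → Beta
  Calder at 9 (w=60) → Beta
  Elwood at 11 (w=400) → Beta
  Fenton at 12 (w=80) → Beta
  Brookfield at 16 (w=60) → Beta
  Granby at 19 (w=30) → Beta
Alpha captures 750; Beta captures 780.

750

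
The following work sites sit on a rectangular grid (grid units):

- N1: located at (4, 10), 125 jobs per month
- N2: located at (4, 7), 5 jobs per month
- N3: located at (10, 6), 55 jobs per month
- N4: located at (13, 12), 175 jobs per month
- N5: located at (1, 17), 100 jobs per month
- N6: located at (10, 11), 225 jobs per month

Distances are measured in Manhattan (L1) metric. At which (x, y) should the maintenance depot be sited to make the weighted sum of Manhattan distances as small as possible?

(10, 11)

Manhattan distance separates: Σwᵢ(|x−xᵢ|+|y−yᵢ|) = Σwᵢ|x−xᵢ| + Σwᵢ|y−yᵢ|, so x and y are optimised independently as 1-D weighted medians.
Total weight W = 685; half = 342.5.
x-coordinate, sorted with cumulative weight:
  x=1 (N5, w=100) cum 100
  x=4 (N1, w=125) cum 225
  x=4 (N2, w=5) cum 230
  x=10 (N3, w=55) cum 285
  x=10 (N6, w=225) cum 510  ← median
  x=13 (N4, w=175) cum 685
⇒ x* = 10
y-coordinate, sorted with cumulative weight:
  y=6 (N3, w=55) cum 55
  y=7 (N2, w=5) cum 60
  y=10 (N1, w=125) cum 185
  y=11 (N6, w=225) cum 410  ← median
  y=12 (N4, w=175) cum 585
  y=17 (N5, w=100) cum 685
⇒ y* = 11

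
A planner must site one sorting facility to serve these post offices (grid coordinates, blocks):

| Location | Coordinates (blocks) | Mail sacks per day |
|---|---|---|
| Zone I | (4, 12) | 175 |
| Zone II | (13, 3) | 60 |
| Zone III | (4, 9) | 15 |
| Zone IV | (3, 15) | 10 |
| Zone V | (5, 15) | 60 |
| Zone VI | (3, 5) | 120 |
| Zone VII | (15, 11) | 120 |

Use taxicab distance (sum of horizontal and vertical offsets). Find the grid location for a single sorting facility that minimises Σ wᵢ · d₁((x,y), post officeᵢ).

(4, 11)

Manhattan distance separates: Σwᵢ(|x−xᵢ|+|y−yᵢ|) = Σwᵢ|x−xᵢ| + Σwᵢ|y−yᵢ|, so x and y are optimised independently as 1-D weighted medians.
Total weight W = 560; half = 280.
x-coordinate, sorted with cumulative weight:
  x=3 (Zone IV, w=10) cum 10
  x=3 (Zone VI, w=120) cum 130
  x=4 (Zone I, w=175) cum 305  ← median
  x=4 (Zone III, w=15) cum 320
  x=5 (Zone V, w=60) cum 380
  x=13 (Zone II, w=60) cum 440
  x=15 (Zone VII, w=120) cum 560
⇒ x* = 4
y-coordinate, sorted with cumulative weight:
  y=3 (Zone II, w=60) cum 60
  y=5 (Zone VI, w=120) cum 180
  y=9 (Zone III, w=15) cum 195
  y=11 (Zone VII, w=120) cum 315  ← median
  y=12 (Zone I, w=175) cum 490
  y=15 (Zone IV, w=10) cum 500
  y=15 (Zone V, w=60) cum 560
⇒ y* = 11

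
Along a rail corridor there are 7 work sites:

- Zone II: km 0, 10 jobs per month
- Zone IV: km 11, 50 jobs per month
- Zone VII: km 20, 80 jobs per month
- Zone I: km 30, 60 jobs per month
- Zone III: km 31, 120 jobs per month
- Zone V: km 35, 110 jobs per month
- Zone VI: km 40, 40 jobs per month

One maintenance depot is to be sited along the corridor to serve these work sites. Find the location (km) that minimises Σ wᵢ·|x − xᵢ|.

For a sum of weighted absolute distances on a line, the optimum is the weighted median (not the mean). Total weight W = 470; half-weight = 235.
Sort by position and accumulate weight:
  km 0 (Zone II, w=10) → cum 10
  km 11 (Zone IV, w=50) → cum 60
  km 20 (Zone VII, w=80) → cum 140
  km 30 (Zone I, w=60) → cum 200
  km 31 (Zone III, w=120) → cum 320  ≥ 235 → median here
  km 35 (Zone V, w=110) → cum 430
  km 40 (Zone VI, w=40) → cum 470
Optimal location: km 31.

x = 31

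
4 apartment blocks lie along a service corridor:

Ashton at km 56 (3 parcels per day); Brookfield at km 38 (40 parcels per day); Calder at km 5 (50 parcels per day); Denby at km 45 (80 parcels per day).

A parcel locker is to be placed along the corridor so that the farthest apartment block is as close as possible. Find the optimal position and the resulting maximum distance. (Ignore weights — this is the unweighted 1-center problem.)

The 1-center on a line is the midpoint of the two extreme points: leftmost at 5, rightmost at 56.
Optimal location = (5 + 56)/2 = 30.5; maximum distance = (56 − 5)/2 = 25.5.

location 30.5, max distance 25.5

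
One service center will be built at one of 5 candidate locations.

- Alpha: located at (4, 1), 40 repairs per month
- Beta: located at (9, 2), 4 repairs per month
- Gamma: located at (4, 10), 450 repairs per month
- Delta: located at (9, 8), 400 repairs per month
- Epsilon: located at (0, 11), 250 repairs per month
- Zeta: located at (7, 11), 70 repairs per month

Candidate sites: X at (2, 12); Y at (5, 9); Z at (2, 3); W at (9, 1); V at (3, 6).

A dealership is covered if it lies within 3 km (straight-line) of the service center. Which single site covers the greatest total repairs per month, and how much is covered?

Coverage radius r = 3 km; a point is covered iff (Δx)²+(Δy)² ≤ 3² = 9.
  X (2, 12): covers {Gamma, Epsilon} → 700
  Y (5, 9): covers {Gamma, Zeta} → 520
  Z (2, 3): covers {Alpha} → 40
  W (9, 1): covers {Beta} → 4
  V (3, 6): covers {none} → 0
Maximum coverage at X: 700 repairs per month.

X, covering 700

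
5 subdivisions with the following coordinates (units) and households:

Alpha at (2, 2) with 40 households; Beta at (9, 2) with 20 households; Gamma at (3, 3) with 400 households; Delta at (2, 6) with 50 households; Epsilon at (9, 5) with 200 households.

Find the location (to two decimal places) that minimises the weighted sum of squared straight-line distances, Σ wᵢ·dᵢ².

(4.73, 3.69)

The minimiser of Σwᵢ‖p−pᵢ‖² is the weighted centroid p* = (Σwᵢpᵢ)/(Σwᵢ).
Σwᵢ = 710.
Σwᵢxᵢ = 40·2 + 20·9 + 400·3 + 50·2 + 200·9 = 3360.
Σwᵢyᵢ = 40·2 + 20·2 + 400·3 + 50·6 + 200·5 = 2620.
x* = 3360/710 = 4.73, y* = 2620/710 = 3.69.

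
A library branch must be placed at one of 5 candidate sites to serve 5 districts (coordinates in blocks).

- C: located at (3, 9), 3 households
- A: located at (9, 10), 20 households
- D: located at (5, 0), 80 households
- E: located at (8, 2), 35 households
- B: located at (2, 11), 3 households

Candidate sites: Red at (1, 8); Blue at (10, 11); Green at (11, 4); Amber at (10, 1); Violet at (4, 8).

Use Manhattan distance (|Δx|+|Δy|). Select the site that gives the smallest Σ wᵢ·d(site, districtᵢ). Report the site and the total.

Total weighted distance at each candidate:
  Red (1, 8): total = 1636
  Blue (10, 11): total = 1756
  Green (11, 4): total = 1222
  Amber (10, 1): total = 884
  Violet (4, 8): total = 1231
Minimum is at Amber with total 884 blocks.

Amber, total 884 blocks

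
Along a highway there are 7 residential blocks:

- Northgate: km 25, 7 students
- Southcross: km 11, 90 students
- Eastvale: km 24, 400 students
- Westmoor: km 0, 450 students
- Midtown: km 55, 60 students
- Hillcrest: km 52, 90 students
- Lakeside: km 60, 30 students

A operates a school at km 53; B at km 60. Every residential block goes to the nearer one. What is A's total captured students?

1097

The indifferent point is the midpoint (53+60)/2 = 56.5; residential blocks left of it (closer to A at 53) go to A, those right go to B.
  Westmoor at 0 (w=450) → A
  Southcross at 11 (w=90) → A
  Eastvale at 24 (w=400) → A
  Northgate at 25 (w=7) → A
  Hillcrest at 52 (w=90) → A
  Midtown at 55 (w=60) → A
  Lakeside at 60 (w=30) → B
A captures 1097; B captures 30.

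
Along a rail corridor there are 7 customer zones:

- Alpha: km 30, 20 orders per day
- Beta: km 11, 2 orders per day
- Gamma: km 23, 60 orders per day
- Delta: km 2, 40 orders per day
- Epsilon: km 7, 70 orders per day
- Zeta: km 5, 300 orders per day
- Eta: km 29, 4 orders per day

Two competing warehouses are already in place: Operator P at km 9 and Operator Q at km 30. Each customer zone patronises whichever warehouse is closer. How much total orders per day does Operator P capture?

The indifferent point is the midpoint (9+30)/2 = 19.5; customer zones left of it (closer to Operator P at 9) go to Operator P, those right go to Operator Q.
  Delta at 2 (w=40) → Operator P
  Zeta at 5 (w=300) → Operator P
  Epsilon at 7 (w=70) → Operator P
  Beta at 11 (w=2) → Operator P
  Gamma at 23 (w=60) → Operator Q
  Eta at 29 (w=4) → Operator Q
  Alpha at 30 (w=20) → Operator Q
Operator P captures 412; Operator Q captures 84.

412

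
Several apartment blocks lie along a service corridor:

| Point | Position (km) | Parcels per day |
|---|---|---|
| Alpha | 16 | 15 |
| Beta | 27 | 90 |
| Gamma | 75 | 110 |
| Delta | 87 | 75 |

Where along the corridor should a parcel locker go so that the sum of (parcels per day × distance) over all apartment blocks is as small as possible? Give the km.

x = 75

For a sum of weighted absolute distances on a line, the optimum is the weighted median (not the mean). Total weight W = 290; half-weight = 145.
Sort by position and accumulate weight:
  km 16 (Alpha, w=15) → cum 15
  km 27 (Beta, w=90) → cum 105
  km 75 (Gamma, w=110) → cum 215  ≥ 145 → median here
  km 87 (Delta, w=75) → cum 290
Optimal location: km 75.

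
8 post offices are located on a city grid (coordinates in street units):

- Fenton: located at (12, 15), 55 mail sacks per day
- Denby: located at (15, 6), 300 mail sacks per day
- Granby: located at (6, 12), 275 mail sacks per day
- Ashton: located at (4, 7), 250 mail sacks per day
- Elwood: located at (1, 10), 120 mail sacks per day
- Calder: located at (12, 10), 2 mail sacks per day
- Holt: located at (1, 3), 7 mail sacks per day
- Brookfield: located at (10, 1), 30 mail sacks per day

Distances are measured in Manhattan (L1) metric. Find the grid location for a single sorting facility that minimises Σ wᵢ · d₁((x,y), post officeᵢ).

Manhattan distance separates: Σwᵢ(|x−xᵢ|+|y−yᵢ|) = Σwᵢ|x−xᵢ| + Σwᵢ|y−yᵢ|, so x and y are optimised independently as 1-D weighted medians.
Total weight W = 1039; half = 519.5.
x-coordinate, sorted with cumulative weight:
  x=1 (Elwood, w=120) cum 120
  x=1 (Holt, w=7) cum 127
  x=4 (Ashton, w=250) cum 377
  x=6 (Granby, w=275) cum 652  ← median
  x=10 (Brookfield, w=30) cum 682
  x=12 (Fenton, w=55) cum 737
  x=12 (Calder, w=2) cum 739
  x=15 (Denby, w=300) cum 1039
⇒ x* = 6
y-coordinate, sorted with cumulative weight:
  y=1 (Brookfield, w=30) cum 30
  y=3 (Holt, w=7) cum 37
  y=6 (Denby, w=300) cum 337
  y=7 (Ashton, w=250) cum 587  ← median
  y=10 (Elwood, w=120) cum 707
  y=10 (Calder, w=2) cum 709
  y=12 (Granby, w=275) cum 984
  y=15 (Fenton, w=55) cum 1039
⇒ y* = 7

(6, 7)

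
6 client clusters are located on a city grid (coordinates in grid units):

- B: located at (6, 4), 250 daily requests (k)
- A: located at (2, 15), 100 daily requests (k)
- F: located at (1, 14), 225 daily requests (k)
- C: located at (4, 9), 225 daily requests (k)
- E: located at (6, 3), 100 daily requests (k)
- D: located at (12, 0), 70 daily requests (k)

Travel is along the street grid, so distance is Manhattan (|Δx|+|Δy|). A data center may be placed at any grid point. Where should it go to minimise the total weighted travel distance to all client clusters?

Manhattan distance separates: Σwᵢ(|x−xᵢ|+|y−yᵢ|) = Σwᵢ|x−xᵢ| + Σwᵢ|y−yᵢ|, so x and y are optimised independently as 1-D weighted medians.
Total weight W = 970; half = 485.
x-coordinate, sorted with cumulative weight:
  x=1 (F, w=225) cum 225
  x=2 (A, w=100) cum 325
  x=4 (C, w=225) cum 550  ← median
  x=6 (B, w=250) cum 800
  x=6 (E, w=100) cum 900
  x=12 (D, w=70) cum 970
⇒ x* = 4
y-coordinate, sorted with cumulative weight:
  y=0 (D, w=70) cum 70
  y=3 (E, w=100) cum 170
  y=4 (B, w=250) cum 420
  y=9 (C, w=225) cum 645  ← median
  y=14 (F, w=225) cum 870
  y=15 (A, w=100) cum 970
⇒ y* = 9

(4, 9)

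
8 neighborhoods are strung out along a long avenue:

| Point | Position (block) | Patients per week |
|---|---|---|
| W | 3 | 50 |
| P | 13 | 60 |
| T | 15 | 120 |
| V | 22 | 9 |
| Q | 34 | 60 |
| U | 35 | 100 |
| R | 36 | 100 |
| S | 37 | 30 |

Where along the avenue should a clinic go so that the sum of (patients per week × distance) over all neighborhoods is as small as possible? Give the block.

x = 34

For a sum of weighted absolute distances on a line, the optimum is the weighted median (not the mean). Total weight W = 529; half-weight = 264.5.
Sort by position and accumulate weight:
  block 3 (W, w=50) → cum 50
  block 13 (P, w=60) → cum 110
  block 15 (T, w=120) → cum 230
  block 22 (V, w=9) → cum 239
  block 34 (Q, w=60) → cum 299  ≥ 264.5 → median here
  block 35 (U, w=100) → cum 399
  block 36 (R, w=100) → cum 499
  block 37 (S, w=30) → cum 529
Optimal location: block 34.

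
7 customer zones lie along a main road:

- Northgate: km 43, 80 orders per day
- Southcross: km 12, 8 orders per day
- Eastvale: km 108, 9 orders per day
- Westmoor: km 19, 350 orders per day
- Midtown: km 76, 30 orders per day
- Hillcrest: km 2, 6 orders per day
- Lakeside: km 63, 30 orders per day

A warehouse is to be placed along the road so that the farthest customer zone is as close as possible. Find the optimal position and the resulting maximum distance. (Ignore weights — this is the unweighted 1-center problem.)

location 55, max distance 53

The 1-center on a line is the midpoint of the two extreme points: leftmost at 2, rightmost at 108.
Optimal location = (2 + 108)/2 = 55; maximum distance = (108 − 2)/2 = 53.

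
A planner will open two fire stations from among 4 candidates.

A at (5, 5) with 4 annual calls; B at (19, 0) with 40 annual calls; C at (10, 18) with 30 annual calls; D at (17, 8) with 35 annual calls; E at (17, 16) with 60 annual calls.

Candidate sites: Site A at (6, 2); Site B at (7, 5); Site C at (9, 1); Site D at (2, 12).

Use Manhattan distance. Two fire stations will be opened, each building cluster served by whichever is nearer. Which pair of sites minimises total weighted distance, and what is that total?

{Site C, Site D}, total 2557

Evaluate every pair (each demand assigned to the nearer of the two):
  {Site C, Site D}: total = 2557
  {Site B, Site C}: total = 2643
  {Site B, Site D}: total = 2703
  {Site A, Site D}: total = 2771
  {Site A, Site B}: total = 2803
  {Site A, Site C}: total = 2901
Best pair: {Site C, Site D} with total 2557.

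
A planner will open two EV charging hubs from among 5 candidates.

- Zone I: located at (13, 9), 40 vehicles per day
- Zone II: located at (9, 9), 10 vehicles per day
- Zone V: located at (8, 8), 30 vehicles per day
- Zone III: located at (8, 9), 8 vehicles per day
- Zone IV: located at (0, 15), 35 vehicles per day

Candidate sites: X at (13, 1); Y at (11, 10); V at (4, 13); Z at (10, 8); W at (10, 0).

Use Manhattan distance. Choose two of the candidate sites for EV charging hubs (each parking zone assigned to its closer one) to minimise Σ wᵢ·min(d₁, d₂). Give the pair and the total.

{V, Z}, total 474

Evaluate every pair (each demand assigned to the nearer of the two):
  {V, Z}: total = 474
  {Y, V}: total = 542
  {Y, Z}: total = 784
  {X, Z}: total = 859
  {Z, W}: total = 859
  {X, Y}: total = 892
  {Y, W}: total = 892
  {X, V}: total = 954
  {V, W}: total = 1114
  {X, W}: total = 1683
Best pair: {V, Z} with total 474.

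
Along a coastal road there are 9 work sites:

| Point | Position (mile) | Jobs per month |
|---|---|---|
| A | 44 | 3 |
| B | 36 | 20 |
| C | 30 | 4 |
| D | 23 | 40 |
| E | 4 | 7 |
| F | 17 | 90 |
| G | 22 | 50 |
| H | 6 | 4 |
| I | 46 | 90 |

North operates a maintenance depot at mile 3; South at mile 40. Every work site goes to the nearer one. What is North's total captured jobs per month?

101

The indifferent point is the midpoint (3+40)/2 = 21.5; work sites left of it (closer to North at 3) go to North, those right go to South.
  E at 4 (w=7) → North
  H at 6 (w=4) → North
  F at 17 (w=90) → North
  G at 22 (w=50) → South
  D at 23 (w=40) → South
  C at 30 (w=4) → South
  B at 36 (w=20) → South
  A at 44 (w=3) → South
  I at 46 (w=90) → South
North captures 101; South captures 207.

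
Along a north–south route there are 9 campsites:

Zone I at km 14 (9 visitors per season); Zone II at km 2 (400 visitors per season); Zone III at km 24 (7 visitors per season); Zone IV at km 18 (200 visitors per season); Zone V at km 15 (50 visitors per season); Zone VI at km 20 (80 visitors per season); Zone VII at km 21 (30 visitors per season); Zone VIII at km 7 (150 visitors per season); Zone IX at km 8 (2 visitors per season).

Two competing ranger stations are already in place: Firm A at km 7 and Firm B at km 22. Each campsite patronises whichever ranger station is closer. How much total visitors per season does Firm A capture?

561

The indifferent point is the midpoint (7+22)/2 = 14.5; campsites left of it (closer to Firm A at 7) go to Firm A, those right go to Firm B.
  Zone II at 2 (w=400) → Firm A
  Zone VIII at 7 (w=150) → Firm A
  Zone IX at 8 (w=2) → Firm A
  Zone I at 14 (w=9) → Firm A
  Zone V at 15 (w=50) → Firm B
  Zone IV at 18 (w=200) → Firm B
  Zone VI at 20 (w=80) → Firm B
  Zone VII at 21 (w=30) → Firm B
  Zone III at 24 (w=7) → Firm B
Firm A captures 561; Firm B captures 367.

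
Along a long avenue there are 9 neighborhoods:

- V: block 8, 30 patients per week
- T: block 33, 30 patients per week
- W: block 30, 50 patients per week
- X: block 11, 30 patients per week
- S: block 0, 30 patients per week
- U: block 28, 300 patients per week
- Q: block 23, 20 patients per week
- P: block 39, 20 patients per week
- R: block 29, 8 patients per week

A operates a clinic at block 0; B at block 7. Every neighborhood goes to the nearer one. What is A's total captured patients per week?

30

The indifferent point is the midpoint (0+7)/2 = 3.5; neighborhoods left of it (closer to A at 0) go to A, those right go to B.
  S at 0 (w=30) → A
  V at 8 (w=30) → B
  X at 11 (w=30) → B
  Q at 23 (w=20) → B
  U at 28 (w=300) → B
  R at 29 (w=8) → B
  W at 30 (w=50) → B
  T at 33 (w=30) → B
  P at 39 (w=20) → B
A captures 30; B captures 488.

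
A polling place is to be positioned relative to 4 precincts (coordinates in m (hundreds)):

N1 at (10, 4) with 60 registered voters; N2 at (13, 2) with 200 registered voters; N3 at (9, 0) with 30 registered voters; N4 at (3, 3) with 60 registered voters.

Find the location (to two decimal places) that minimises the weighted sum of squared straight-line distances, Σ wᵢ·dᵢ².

(10.43, 2.34)

The minimiser of Σwᵢ‖p−pᵢ‖² is the weighted centroid p* = (Σwᵢpᵢ)/(Σwᵢ).
Σwᵢ = 350.
Σwᵢxᵢ = 60·10 + 200·13 + 30·9 + 60·3 = 3650.
Σwᵢyᵢ = 60·4 + 200·2 + 30·0 + 60·3 = 820.
x* = 3650/350 = 10.43, y* = 820/350 = 2.34.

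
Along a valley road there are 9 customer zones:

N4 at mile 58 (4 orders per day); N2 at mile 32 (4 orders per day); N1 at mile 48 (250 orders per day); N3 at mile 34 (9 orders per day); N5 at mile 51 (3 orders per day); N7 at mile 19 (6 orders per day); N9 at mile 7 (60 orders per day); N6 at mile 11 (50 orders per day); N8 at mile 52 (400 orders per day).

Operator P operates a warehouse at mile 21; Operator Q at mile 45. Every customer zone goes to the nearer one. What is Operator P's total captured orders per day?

120

The indifferent point is the midpoint (21+45)/2 = 33; customer zones left of it (closer to Operator P at 21) go to Operator P, those right go to Operator Q.
  N9 at 7 (w=60) → Operator P
  N6 at 11 (w=50) → Operator P
  N7 at 19 (w=6) → Operator P
  N2 at 32 (w=4) → Operator P
  N3 at 34 (w=9) → Operator Q
  N1 at 48 (w=250) → Operator Q
  N5 at 51 (w=3) → Operator Q
  N8 at 52 (w=400) → Operator Q
  N4 at 58 (w=4) → Operator Q
Operator P captures 120; Operator Q captures 666.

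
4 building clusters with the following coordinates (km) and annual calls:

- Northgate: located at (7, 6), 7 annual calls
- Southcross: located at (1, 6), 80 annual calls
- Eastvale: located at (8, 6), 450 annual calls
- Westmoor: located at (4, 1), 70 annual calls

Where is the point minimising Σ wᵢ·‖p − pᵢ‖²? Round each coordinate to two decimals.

(6.60, 5.42)

The minimiser of Σwᵢ‖p−pᵢ‖² is the weighted centroid p* = (Σwᵢpᵢ)/(Σwᵢ).
Σwᵢ = 607.
Σwᵢxᵢ = 7·7 + 80·1 + 450·8 + 70·4 = 4009.
Σwᵢyᵢ = 7·6 + 80·6 + 450·6 + 70·1 = 3292.
x* = 4009/607 = 6.60, y* = 3292/607 = 5.42.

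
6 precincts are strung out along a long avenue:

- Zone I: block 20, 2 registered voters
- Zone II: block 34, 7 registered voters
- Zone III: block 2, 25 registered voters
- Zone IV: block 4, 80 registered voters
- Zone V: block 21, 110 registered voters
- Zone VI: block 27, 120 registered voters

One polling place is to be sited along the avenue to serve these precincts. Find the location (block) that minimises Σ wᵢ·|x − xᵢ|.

x = 21

For a sum of weighted absolute distances on a line, the optimum is the weighted median (not the mean). Total weight W = 344; half-weight = 172.
Sort by position and accumulate weight:
  block 2 (Zone III, w=25) → cum 25
  block 4 (Zone IV, w=80) → cum 105
  block 20 (Zone I, w=2) → cum 107
  block 21 (Zone V, w=110) → cum 217  ≥ 172 → median here
  block 27 (Zone VI, w=120) → cum 337
  block 34 (Zone II, w=7) → cum 344
Optimal location: block 21.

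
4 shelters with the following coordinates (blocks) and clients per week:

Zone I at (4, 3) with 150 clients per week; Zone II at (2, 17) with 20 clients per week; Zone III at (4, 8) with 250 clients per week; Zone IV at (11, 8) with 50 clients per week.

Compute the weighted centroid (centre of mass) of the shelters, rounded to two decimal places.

(4.66, 6.79)

The minimiser of Σwᵢ‖p−pᵢ‖² is the weighted centroid p* = (Σwᵢpᵢ)/(Σwᵢ).
Σwᵢ = 470.
Σwᵢxᵢ = 150·4 + 20·2 + 250·4 + 50·11 = 2190.
Σwᵢyᵢ = 150·3 + 20·17 + 250·8 + 50·8 = 3190.
x* = 2190/470 = 4.66, y* = 3190/470 = 6.79.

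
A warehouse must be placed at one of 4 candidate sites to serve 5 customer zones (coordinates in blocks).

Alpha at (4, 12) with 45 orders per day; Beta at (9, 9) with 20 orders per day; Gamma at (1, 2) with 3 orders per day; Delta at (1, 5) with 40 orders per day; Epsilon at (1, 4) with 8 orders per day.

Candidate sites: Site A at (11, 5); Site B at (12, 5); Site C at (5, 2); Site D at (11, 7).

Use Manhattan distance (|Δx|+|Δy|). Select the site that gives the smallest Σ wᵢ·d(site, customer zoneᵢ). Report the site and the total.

Site C, total 1055 blocks

Total weighted distance at each candidate:
  Site A (11, 5): total = 1277
  Site B (12, 5): total = 1393
  Site C (5, 2): total = 1055
  Site D (11, 7): total = 1249
Minimum is at Site C with total 1055 blocks.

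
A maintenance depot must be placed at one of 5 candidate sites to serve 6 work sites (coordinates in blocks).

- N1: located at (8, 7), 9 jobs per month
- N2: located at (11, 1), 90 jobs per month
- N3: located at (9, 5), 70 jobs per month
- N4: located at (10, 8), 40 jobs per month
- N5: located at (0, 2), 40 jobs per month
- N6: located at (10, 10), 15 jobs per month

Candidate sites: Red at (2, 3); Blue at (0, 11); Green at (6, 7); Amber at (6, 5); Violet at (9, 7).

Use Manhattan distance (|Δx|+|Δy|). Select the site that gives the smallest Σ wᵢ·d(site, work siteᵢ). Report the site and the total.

Violet, total 1569 blocks

Total weighted distance at each candidate:
  Red (2, 3): total = 2575
  Blue (0, 11): total = 4093
  Green (6, 7): total = 2103
  Amber (6, 5): total = 1831
  Violet (9, 7): total = 1569
Minimum is at Violet with total 1569 blocks.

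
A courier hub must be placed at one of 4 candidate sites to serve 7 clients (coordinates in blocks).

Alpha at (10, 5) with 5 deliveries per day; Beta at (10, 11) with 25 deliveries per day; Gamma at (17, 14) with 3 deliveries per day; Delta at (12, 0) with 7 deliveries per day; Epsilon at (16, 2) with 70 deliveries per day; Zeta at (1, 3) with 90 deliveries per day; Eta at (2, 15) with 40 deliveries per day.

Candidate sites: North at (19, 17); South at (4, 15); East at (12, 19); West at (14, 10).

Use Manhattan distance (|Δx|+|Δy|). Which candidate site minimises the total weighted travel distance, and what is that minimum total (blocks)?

West, total 3455 blocks

Total weighted distance at each candidate:
  North (19, 17): total = 5563
  South (4, 15): total = 3713
  East (12, 19): total = 4953
  West (14, 10): total = 3455
Minimum is at West with total 3455 blocks.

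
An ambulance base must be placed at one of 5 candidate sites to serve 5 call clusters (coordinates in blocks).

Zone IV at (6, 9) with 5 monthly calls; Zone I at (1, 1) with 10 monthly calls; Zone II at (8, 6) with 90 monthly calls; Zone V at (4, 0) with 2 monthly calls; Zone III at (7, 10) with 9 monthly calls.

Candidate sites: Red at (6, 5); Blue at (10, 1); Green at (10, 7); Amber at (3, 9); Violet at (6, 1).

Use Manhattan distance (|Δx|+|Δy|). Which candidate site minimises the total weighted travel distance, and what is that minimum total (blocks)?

Red, total 448 blocks

Total weighted distance at each candidate:
  Red (6, 5): total = 448
  Blue (10, 1): total = 902
  Green (10, 7): total = 530
  Amber (3, 9): total = 900
  Violet (6, 1): total = 816
Minimum is at Red with total 448 blocks.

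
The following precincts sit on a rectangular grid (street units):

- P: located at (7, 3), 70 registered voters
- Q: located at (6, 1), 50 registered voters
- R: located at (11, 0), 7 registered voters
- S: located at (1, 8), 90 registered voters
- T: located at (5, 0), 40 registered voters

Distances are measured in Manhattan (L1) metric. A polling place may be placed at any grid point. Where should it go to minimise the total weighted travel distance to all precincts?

(5, 3)

Manhattan distance separates: Σwᵢ(|x−xᵢ|+|y−yᵢ|) = Σwᵢ|x−xᵢ| + Σwᵢ|y−yᵢ|, so x and y are optimised independently as 1-D weighted medians.
Total weight W = 257; half = 128.5.
x-coordinate, sorted with cumulative weight:
  x=1 (S, w=90) cum 90
  x=5 (T, w=40) cum 130  ← median
  x=6 (Q, w=50) cum 180
  x=7 (P, w=70) cum 250
  x=11 (R, w=7) cum 257
⇒ x* = 5
y-coordinate, sorted with cumulative weight:
  y=0 (R, w=7) cum 7
  y=0 (T, w=40) cum 47
  y=1 (Q, w=50) cum 97
  y=3 (P, w=70) cum 167  ← median
  y=8 (S, w=90) cum 257
⇒ y* = 3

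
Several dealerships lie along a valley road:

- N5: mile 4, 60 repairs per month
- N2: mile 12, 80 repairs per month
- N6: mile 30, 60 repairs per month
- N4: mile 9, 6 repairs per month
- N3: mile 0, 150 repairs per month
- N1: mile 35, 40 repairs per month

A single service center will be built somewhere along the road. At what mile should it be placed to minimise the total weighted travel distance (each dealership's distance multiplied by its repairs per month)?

x = 4

For a sum of weighted absolute distances on a line, the optimum is the weighted median (not the mean). Total weight W = 396; half-weight = 198.
Sort by position and accumulate weight:
  mile 0 (N3, w=150) → cum 150
  mile 4 (N5, w=60) → cum 210  ≥ 198 → median here
  mile 9 (N4, w=6) → cum 216
  mile 12 (N2, w=80) → cum 296
  mile 30 (N6, w=60) → cum 356
  mile 35 (N1, w=40) → cum 396
Optimal location: mile 4.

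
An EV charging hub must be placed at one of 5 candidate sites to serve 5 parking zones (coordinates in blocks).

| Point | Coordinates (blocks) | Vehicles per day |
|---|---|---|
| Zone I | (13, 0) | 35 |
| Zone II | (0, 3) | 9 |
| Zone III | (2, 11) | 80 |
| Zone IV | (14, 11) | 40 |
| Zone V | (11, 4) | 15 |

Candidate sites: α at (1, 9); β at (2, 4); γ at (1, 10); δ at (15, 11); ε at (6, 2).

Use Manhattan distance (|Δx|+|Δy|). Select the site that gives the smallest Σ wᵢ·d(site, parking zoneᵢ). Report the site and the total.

Total weighted distance at each candidate:
  α (1, 9): total = 1863
  β (2, 4): total = 2007
  γ (1, 10): total = 1802
  δ (15, 11): total = 1907
  ε (6, 2): total = 2203
Minimum is at γ with total 1802 blocks.

γ, total 1802 blocks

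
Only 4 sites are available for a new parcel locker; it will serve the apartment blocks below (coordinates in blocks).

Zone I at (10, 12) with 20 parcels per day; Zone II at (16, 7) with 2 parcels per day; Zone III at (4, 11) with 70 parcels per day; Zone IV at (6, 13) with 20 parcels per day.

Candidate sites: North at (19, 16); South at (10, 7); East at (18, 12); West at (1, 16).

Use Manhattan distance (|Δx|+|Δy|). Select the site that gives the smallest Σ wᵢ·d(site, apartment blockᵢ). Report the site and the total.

South, total 1012 blocks

Total weighted distance at each candidate:
  North (19, 16): total = 2004
  South (10, 7): total = 1012
  East (18, 12): total = 1484
  West (1, 16): total = 1028
Minimum is at South with total 1012 blocks.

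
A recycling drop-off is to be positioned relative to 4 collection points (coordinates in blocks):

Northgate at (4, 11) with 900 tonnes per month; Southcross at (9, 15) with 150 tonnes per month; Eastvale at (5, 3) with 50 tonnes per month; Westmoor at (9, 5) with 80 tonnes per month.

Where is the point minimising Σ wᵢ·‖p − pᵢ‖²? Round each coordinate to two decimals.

(5.02, 10.76)

The minimiser of Σwᵢ‖p−pᵢ‖² is the weighted centroid p* = (Σwᵢpᵢ)/(Σwᵢ).
Σwᵢ = 1180.
Σwᵢxᵢ = 900·4 + 150·9 + 50·5 + 80·9 = 5920.
Σwᵢyᵢ = 900·11 + 150·15 + 50·3 + 80·5 = 12700.
x* = 5920/1180 = 5.02, y* = 12700/1180 = 10.76.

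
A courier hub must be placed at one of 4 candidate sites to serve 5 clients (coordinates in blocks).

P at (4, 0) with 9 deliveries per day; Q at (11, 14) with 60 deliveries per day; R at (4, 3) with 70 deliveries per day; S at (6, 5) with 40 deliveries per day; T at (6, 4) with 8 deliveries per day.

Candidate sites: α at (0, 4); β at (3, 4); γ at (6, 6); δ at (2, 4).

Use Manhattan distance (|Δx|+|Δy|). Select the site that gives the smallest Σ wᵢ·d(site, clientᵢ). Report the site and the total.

Total weighted distance at each candidate:
  α (0, 4): total = 2010
  β (3, 4): total = 1449
  γ (6, 6): total = 1258
  δ (2, 4): total = 1636
Minimum is at γ with total 1258 blocks.

γ, total 1258 blocks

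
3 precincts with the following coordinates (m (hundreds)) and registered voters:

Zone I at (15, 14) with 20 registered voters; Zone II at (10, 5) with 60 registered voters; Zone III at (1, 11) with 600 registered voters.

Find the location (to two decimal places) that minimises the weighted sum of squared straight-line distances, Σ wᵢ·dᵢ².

The minimiser of Σwᵢ‖p−pᵢ‖² is the weighted centroid p* = (Σwᵢpᵢ)/(Σwᵢ).
Σwᵢ = 680.
Σwᵢxᵢ = 20·15 + 60·10 + 600·1 = 1500.
Σwᵢyᵢ = 20·14 + 60·5 + 600·11 = 7180.
x* = 1500/680 = 2.21, y* = 7180/680 = 10.56.

(2.21, 10.56)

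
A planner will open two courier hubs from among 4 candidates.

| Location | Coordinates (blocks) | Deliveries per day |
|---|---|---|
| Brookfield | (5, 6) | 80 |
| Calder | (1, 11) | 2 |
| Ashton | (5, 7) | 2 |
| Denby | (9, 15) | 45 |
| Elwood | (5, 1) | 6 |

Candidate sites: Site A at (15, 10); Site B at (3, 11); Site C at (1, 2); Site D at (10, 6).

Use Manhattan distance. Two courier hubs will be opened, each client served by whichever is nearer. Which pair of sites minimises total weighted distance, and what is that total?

{Site C, Site D}, total 910

Evaluate every pair (each demand assigned to the nearer of the two):
  {Site C, Site D}: total = 910
  {Site B, Site D}: total = 926
  {Site A, Site D}: total = 950
  {Site B, Site C}: total = 1056
  {Site A, Site B}: total = 1098
  {Site A, Site C}: total = 1201
Best pair: {Site C, Site D} with total 910.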